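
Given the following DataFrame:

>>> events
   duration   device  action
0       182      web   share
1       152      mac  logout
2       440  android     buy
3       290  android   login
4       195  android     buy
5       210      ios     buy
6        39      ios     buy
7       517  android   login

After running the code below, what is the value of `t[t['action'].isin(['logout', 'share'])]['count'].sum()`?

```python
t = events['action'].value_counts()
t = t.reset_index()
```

value_counts of action:
action
buy       4
login     2
share     1
logout    1
Name: count, dtype: int64
reset_index():
   action  count
0     buy      4
1   login      2
2   share      1
3  logout      1
filter rows where action in ['logout', 'share']:
   action  count
2   share      1
3  logout      1
Finally, sum of column 'count' = 2.

2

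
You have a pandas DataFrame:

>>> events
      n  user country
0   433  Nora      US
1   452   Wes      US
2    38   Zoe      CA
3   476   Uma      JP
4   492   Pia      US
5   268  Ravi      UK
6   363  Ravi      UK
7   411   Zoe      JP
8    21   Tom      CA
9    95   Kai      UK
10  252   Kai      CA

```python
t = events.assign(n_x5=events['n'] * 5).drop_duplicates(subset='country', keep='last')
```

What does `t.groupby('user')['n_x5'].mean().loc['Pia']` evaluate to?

2460.0

add column n_x5 = events['n'] * 5:
      n  user country  n_x5
0   433  Nora      US  2165
1   452   Wes      US  2260
2    38   Zoe      CA   190
3   476   Uma      JP  2380
4   492   Pia      US  2460
5   268  Ravi      UK  1340
6   363  Ravi      UK  1815
7   411   Zoe      JP  2055
8    21   Tom      CA   105
9    95   Kai      UK   475
10  252   Kai      CA  1260
drop duplicate country (keep=last):
      n user country  n_x5
4   492  Pia      US  2460
7   411  Zoe      JP  2055
9    95  Kai      UK   475
10  252  Kai      CA  1260
group by user, mean of n_x5:
user
Kai     867.5
Pia    2460.0
Zoe    2055.0
Name: n_x5, dtype: float64
So loc['Pia'] = 2460.0.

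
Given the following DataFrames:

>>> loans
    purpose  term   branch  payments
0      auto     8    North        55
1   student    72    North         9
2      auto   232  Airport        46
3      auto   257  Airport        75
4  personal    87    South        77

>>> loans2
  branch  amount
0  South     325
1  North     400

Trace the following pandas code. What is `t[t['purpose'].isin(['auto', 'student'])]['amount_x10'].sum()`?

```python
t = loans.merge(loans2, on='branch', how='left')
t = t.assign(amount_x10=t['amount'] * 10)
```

merge on 'branch' (how='left') → 5 rows:
    purpose  term   branch  payments  amount
0      auto     8    North        55   400.0
1   student    72    North         9   400.0
2      auto   232  Airport        46     NaN
3      auto   257  Airport        75     NaN
4  personal    87    South        77   325.0
add column amount_x10 = t['amount'] * 10:
    purpose  term   branch  payments  amount  amount_x10
0      auto     8    North        55   400.0      4000.0
1   student    72    North         9   400.0      4000.0
2      auto   232  Airport        46     NaN         NaN
3      auto   257  Airport        75     NaN         NaN
4  personal    87    South        77   325.0      3250.0
filter rows where purpose in ['auto', 'student']:
   purpose  term   branch  payments  amount  amount_x10
0     auto     8    North        55   400.0      4000.0
1  student    72    North         9   400.0      4000.0
2     auto   232  Airport        46     NaN         NaN
3     auto   257  Airport        75     NaN         NaN
Finally, sum of column 'amount_x10' = 8000.0.

8000.0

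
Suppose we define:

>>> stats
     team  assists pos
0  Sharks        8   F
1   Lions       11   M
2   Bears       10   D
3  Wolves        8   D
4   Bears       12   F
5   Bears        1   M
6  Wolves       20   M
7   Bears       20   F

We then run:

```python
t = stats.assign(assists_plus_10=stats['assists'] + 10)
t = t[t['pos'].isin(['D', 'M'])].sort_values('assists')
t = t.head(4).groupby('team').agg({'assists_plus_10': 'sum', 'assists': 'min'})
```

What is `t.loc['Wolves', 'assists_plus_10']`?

add column assists_plus_10 = stats['assists'] + 10:
     team  assists pos  assists_plus_10
0  Sharks        8   F               18
1   Lions       11   M               21
2   Bears       10   D               20
3  Wolves        8   D               18
4   Bears       12   F               22
5   Bears        1   M               11
6  Wolves       20   M               30
7   Bears       20   F               30
filter rows where pos in ['D', 'M']:
     team  assists pos  assists_plus_10
1   Lions       11   M               21
2   Bears       10   D               20
3  Wolves        8   D               18
5   Bears        1   M               11
6  Wolves       20   M               30
sort by assists:
     team  assists pos  assists_plus_10
5   Bears        1   M               11
3  Wolves        8   D               18
2   Bears       10   D               20
1   Lions       11   M               21
6  Wolves       20   M               30
take first 4 rows:
     team  assists pos  assists_plus_10
5   Bears        1   M               11
3  Wolves        8   D               18
2   Bears       10   D               20
1   Lions       11   M               21
group by team: sum(assists_plus_10), min(assists):
        assists_plus_10  assists
team                            
Bears                31        1
Lions                21       11
Wolves               18        8

18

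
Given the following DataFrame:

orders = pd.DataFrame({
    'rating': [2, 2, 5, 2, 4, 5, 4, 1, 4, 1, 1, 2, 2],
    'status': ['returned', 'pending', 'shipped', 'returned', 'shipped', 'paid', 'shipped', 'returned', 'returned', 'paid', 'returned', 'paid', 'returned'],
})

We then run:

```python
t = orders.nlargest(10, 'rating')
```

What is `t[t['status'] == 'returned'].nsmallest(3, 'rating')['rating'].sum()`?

take 10 rows with largest rating:
    rating    status
2        5   shipped
5        5      paid
4        4   shipped
6        4   shipped
8        4  returned
0        2  returned
1        2   pending
3        2  returned
11       2      paid
12       2  returned
filter rows where status == 'returned':
    rating    status
8        4  returned
0        2  returned
3        2  returned
12       2  returned
take 3 rows with smallest rating:
    rating    status
0        2  returned
3        2  returned
12       2  returned
The sum of column 'rating' is 6.

6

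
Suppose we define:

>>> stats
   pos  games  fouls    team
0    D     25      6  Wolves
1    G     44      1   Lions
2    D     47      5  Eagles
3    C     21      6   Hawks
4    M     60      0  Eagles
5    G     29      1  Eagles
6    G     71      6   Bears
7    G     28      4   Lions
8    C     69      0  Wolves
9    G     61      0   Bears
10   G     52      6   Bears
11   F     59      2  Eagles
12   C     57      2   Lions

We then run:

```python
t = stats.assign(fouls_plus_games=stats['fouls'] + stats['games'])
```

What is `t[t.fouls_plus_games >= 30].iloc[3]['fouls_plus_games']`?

add column fouls_plus_games = stats['fouls'] + stats['games']:
   pos  games  fouls    team  fouls_plus_games
0    D     25      6  Wolves                31
1    G     44      1   Lions                45
2    D     47      5  Eagles                52
3    C     21      6   Hawks                27
4    M     60      0  Eagles                60
5    G     29      1  Eagles                30
6    G     71      6   Bears                77
7    G     28      4   Lions                32
8    C     69      0  Wolves                69
9    G     61      0   Bears                61
10   G     52      6   Bears                58
11   F     59      2  Eagles                61
12   C     57      2   Lions                59
filter rows where fouls_plus_games >= 30:
   pos  games  fouls    team  fouls_plus_games
0    D     25      6  Wolves                31
1    G     44      1   Lions                45
2    D     47      5  Eagles                52
4    M     60      0  Eagles                60
5    G     29      1  Eagles                30
6    G     71      6   Bears                77
7    G     28      4   Lions                32
8    C     69      0  Wolves                69
9    G     61      0   Bears                61
10   G     52      6   Bears                58
11   F     59      2  Eagles                61
12   C     57      2   Lions                59
Reading off the value at position 3, column 'fouls_plus_games', we get 60.

60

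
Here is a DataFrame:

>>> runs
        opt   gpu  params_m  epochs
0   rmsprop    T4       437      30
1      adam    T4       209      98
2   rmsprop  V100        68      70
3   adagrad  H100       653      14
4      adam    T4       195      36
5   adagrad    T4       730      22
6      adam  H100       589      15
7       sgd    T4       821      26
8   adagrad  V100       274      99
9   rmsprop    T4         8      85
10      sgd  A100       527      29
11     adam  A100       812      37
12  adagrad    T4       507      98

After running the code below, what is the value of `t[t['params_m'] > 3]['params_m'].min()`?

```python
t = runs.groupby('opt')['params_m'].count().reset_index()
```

group by opt, count of params_m:
opt
adagrad    4
adam       4
rmsprop    3
sgd        2
Name: params_m, dtype: int64
reset_index():
       opt  params_m
0  adagrad         4
1     adam         4
2  rmsprop         3
3      sgd         2
filter rows where params_m > 3:
       opt  params_m
0  adagrad         4
1     adam         4
Taking the min of column 'params_m' gives 4.

4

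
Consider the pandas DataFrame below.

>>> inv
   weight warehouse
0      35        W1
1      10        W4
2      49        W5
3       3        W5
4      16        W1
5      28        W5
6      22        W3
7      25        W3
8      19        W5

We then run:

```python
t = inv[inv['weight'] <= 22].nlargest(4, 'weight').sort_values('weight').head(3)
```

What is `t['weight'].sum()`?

45

filter rows where weight <= 22:
   weight warehouse
1      10        W4
3       3        W5
4      16        W1
6      22        W3
8      19        W5
take 4 rows with largest weight:
   weight warehouse
6      22        W3
8      19        W5
4      16        W1
1      10        W4
sort by weight:
   weight warehouse
1      10        W4
4      16        W1
8      19        W5
6      22        W3
take first 3 rows:
   weight warehouse
1      10        W4
4      16        W1
8      19        W5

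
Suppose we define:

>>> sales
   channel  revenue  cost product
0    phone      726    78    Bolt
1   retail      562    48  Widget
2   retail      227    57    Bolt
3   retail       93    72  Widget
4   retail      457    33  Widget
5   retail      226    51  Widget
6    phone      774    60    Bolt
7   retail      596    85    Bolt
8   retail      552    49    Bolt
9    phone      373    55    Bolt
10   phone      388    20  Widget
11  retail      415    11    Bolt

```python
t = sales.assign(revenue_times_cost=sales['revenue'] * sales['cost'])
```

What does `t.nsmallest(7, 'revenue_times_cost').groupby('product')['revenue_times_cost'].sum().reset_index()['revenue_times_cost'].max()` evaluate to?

41063

add column revenue_times_cost = sales['revenue'] * sales['cost']:
   channel  revenue  cost product  revenue_times_cost
0    phone      726    78    Bolt               56628
1   retail      562    48  Widget               26976
2   retail      227    57    Bolt               12939
3   retail       93    72  Widget                6696
4   retail      457    33  Widget               15081
5   retail      226    51  Widget               11526
6    phone      774    60    Bolt               46440
7   retail      596    85    Bolt               50660
8   retail      552    49    Bolt               27048
9    phone      373    55    Bolt               20515
10   phone      388    20  Widget                7760
11  retail      415    11    Bolt                4565
take 7 rows with smallest revenue_times_cost:
   channel  revenue  cost product  revenue_times_cost
11  retail      415    11    Bolt                4565
3   retail       93    72  Widget                6696
10   phone      388    20  Widget                7760
5   retail      226    51  Widget               11526
2   retail      227    57    Bolt               12939
4   retail      457    33  Widget               15081
9    phone      373    55    Bolt               20515
group by product, sum of revenue_times_cost:
product
Bolt      38019
Widget    41063
Name: revenue_times_cost, dtype: int64
reset_index():
  product  revenue_times_cost
0    Bolt               38019
1  Widget               41063
Hence 41063.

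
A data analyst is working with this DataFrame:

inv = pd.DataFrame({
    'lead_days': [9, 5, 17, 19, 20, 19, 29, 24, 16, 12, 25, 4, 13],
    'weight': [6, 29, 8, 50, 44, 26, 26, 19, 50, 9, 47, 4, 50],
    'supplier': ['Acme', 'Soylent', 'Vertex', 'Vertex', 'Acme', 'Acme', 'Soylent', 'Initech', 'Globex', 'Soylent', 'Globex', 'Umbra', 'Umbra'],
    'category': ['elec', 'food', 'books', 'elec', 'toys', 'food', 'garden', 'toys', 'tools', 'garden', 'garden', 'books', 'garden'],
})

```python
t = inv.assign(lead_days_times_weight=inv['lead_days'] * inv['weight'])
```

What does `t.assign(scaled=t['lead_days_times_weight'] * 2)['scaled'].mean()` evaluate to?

1018.15384615

add column lead_days_times_weight = inv['lead_days'] * inv['weight']:
    lead_days  weight supplier category  lead_days_times_weight
0           9       6     Acme     elec                      54
1           5      29  Soylent     food                     145
2          17       8   Vertex    books                     136
3          19      50   Vertex     elec                     950
4          20      44     Acme     toys                     880
5          19      26     Acme     food                     494
6          29      26  Soylent   garden                     754
7          24      19  Initech     toys                     456
8          16      50   Globex    tools                     800
9          12       9  Soylent   garden                     108
10         25      47   Globex   garden                    1175
11          4       4    Umbra    books                      16
12         13      50    Umbra   garden                     650
add column scaled = t['lead_days_times_weight'] * 2:
    lead_days  weight supplier category  lead_days_times_weight  scaled
0           9       6     Acme     elec                      54     108
1           5      29  Soylent     food                     145     290
2          17       8   Vertex    books                     136     272
3          19      50   Vertex     elec                     950    1900
4          20      44     Acme     toys                     880    1760
5          19      26     Acme     food                     494     988
6          29      26  Soylent   garden                     754    1508
7          24      19  Initech     toys                     456     912
8          16      50   Globex    tools                     800    1600
9          12       9  Soylent   garden                     108     216
10         25      47   Globex   garden                    1175    2350
11          4       4    Umbra    books                      16      32
12         13      50    Umbra   garden                     650    1300
Reading off the mean of column 'scaled', we get 1018.15384615.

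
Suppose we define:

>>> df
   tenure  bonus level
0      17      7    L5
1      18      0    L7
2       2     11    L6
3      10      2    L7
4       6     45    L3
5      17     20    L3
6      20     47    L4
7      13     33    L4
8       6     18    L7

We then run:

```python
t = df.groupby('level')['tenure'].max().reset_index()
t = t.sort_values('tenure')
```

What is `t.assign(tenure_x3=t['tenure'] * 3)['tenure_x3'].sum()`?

222

group by level, max of tenure:
level
L3    17
L4    20
L5    17
L6     2
L7    18
Name: tenure, dtype: int64
reset_index():
  level  tenure
0    L3      17
1    L4      20
2    L5      17
3    L6       2
4    L7      18
sort by tenure:
  level  tenure
3    L6       2
0    L3      17
2    L5      17
4    L7      18
1    L4      20
add column tenure_x3 = t['tenure'] * 3:
  level  tenure  tenure_x3
3    L6       2          6
0    L3      17         51
2    L5      17         51
4    L7      18         54
1    L4      20         60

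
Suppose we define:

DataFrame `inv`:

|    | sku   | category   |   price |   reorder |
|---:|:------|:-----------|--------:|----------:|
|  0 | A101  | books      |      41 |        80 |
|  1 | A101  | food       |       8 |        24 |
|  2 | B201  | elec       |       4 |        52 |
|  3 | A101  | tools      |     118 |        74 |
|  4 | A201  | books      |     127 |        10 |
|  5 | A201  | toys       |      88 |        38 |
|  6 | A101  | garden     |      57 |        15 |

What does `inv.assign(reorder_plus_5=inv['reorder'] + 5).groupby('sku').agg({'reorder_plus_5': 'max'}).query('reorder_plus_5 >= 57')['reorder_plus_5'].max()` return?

85

add column reorder_plus_5 = inv['reorder'] + 5:
    sku category  price  reorder  reorder_plus_5
0  A101    books     41       80              85
1  A101     food      8       24              29
2  B201     elec      4       52              57
3  A101    tools    118       74              79
4  A201    books    127       10              15
5  A201     toys     88       38              43
6  A101   garden     57       15              20
group by sku, max of reorder_plus_5:
      reorder_plus_5
sku                 
A101              85
A201              43
B201              57
filter rows where reorder_plus_5 >= 57:
      reorder_plus_5
sku                 
A101              85
B201              57
Reading off the max of column 'reorder_plus_5', we get 85.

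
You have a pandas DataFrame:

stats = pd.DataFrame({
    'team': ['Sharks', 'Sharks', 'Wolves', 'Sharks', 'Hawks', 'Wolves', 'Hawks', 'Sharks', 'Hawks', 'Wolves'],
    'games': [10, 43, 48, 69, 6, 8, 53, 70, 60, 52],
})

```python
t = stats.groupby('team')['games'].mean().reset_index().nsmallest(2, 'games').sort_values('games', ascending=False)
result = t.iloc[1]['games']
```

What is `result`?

36.0

group by team, mean of games:
team
Hawks     39.666667
Sharks    48.000000
Wolves    36.000000
Name: games, dtype: float64
reset_index():
     team      games
0   Hawks  39.666667
1  Sharks  48.000000
2  Wolves  36.000000
take 2 rows with smallest games:
     team      games
2  Wolves  36.000000
0   Hawks  39.666667
sort by games descending:
     team      games
0   Hawks  39.666667
2  Wolves  36.000000
The value at position 1, column 'games' is 36.0.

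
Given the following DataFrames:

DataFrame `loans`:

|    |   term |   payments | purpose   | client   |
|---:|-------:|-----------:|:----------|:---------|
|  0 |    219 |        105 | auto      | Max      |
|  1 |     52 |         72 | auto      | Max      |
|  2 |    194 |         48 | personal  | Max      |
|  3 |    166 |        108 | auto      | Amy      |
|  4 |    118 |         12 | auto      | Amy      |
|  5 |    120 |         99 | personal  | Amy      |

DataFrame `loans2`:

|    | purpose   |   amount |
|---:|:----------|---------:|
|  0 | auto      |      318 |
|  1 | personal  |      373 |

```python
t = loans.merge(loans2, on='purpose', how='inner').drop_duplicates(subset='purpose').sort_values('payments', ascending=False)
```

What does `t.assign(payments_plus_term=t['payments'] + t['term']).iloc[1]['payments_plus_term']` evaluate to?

242

merge on 'purpose' (how='inner') → 6 rows:
   term  payments   purpose client  amount
0   219       105      auto    Max     318
1    52        72      auto    Max     318
2   194        48  personal    Max     373
3   166       108      auto    Amy     318
4   118        12      auto    Amy     318
5   120        99  personal    Amy     373
drop duplicate purpose (keep=first):
   term  payments   purpose client  amount
0   219       105      auto    Max     318
2   194        48  personal    Max     373
sort by payments descending:
   term  payments   purpose client  amount
0   219       105      auto    Max     318
2   194        48  personal    Max     373
add column payments_plus_term = t['payments'] + t['term']:
   term  payments   purpose client  amount  payments_plus_term
0   219       105      auto    Max     318                 324
2   194        48  personal    Max     373                 242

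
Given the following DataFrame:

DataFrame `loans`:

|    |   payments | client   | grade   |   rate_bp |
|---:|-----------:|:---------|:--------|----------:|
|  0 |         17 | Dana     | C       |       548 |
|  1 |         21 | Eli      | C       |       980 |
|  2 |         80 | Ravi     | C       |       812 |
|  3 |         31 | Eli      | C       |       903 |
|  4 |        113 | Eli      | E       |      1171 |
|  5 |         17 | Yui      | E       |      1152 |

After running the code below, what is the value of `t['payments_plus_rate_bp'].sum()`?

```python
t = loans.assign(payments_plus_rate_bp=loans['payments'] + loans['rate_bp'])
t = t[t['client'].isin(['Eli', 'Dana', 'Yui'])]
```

add column payments_plus_rate_bp = loans['payments'] + loans['rate_bp']:
   payments client grade  rate_bp  payments_plus_rate_bp
0        17   Dana     C      548                    565
1        21    Eli     C      980                   1001
2        80   Ravi     C      812                    892
3        31    Eli     C      903                    934
4       113    Eli     E     1171                   1284
5        17    Yui     E     1152                   1169
filter rows where client in ['Eli', 'Dana', 'Yui']:
   payments client grade  rate_bp  payments_plus_rate_bp
0        17   Dana     C      548                    565
1        21    Eli     C      980                   1001
3        31    Eli     C      903                    934
4       113    Eli     E     1171                   1284
5        17    Yui     E     1152                   1169
Hence 4953.

4953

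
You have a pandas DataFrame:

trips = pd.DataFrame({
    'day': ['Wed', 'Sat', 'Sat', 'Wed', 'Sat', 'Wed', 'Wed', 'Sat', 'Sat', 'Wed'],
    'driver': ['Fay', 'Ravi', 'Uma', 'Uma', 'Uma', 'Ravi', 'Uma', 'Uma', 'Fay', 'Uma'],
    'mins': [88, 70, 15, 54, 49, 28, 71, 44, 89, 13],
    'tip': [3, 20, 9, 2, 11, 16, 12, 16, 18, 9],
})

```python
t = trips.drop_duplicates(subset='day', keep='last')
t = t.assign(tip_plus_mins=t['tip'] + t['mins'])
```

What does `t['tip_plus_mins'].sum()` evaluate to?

129

drop duplicate day (keep=last):
   day driver  mins  tip
8  Sat    Fay    89   18
9  Wed    Uma    13    9
add column tip_plus_mins = t['tip'] + t['mins']:
   day driver  mins  tip  tip_plus_mins
8  Sat    Fay    89   18            107
9  Wed    Uma    13    9             22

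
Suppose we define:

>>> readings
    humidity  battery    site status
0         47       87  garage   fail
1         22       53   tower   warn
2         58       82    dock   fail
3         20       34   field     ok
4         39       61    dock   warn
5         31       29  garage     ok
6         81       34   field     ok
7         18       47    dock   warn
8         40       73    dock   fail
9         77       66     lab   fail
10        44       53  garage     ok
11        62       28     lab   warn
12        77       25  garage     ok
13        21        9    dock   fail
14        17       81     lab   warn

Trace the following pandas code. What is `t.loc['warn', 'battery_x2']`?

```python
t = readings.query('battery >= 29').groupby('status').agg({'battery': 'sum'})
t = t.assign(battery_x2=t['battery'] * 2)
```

484

filter rows where battery >= 29:
    humidity  battery    site status
0         47       87  garage   fail
1         22       53   tower   warn
2         58       82    dock   fail
3         20       34   field     ok
4         39       61    dock   warn
5         31       29  garage     ok
6         81       34   field     ok
7         18       47    dock   warn
8         40       73    dock   fail
9         77       66     lab   fail
10        44       53  garage     ok
14        17       81     lab   warn
group by status, sum of battery:
        battery
status         
fail        308
ok          150
warn        242
add column battery_x2 = t['battery'] * 2:
        battery  battery_x2
status                     
fail        308         616
ok          150         300
warn        242         484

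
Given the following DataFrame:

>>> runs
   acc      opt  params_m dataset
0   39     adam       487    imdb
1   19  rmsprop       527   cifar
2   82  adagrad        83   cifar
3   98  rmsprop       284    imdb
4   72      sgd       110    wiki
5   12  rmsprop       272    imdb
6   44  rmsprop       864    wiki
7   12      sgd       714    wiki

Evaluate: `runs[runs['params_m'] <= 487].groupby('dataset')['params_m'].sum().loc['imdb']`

1043

filter rows where params_m <= 487:
   acc      opt  params_m dataset
0   39     adam       487    imdb
2   82  adagrad        83   cifar
3   98  rmsprop       284    imdb
4   72      sgd       110    wiki
5   12  rmsprop       272    imdb
group by dataset, sum of params_m:
dataset
cifar      83
imdb     1043
wiki      110
Name: params_m, dtype: int64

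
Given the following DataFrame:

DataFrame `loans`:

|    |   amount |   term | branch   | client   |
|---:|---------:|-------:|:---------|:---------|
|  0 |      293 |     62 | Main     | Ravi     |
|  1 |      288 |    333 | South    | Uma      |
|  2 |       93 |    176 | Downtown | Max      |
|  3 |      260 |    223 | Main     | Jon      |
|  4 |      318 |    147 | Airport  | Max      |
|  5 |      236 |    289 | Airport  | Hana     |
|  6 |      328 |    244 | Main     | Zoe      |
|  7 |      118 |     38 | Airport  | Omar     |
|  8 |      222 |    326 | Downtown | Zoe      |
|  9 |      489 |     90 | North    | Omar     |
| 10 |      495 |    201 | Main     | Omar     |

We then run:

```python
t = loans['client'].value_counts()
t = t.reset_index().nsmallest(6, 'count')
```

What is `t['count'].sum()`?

8

value_counts of client:
client
Omar    3
Max     2
Zoe     2
Ravi    1
Uma     1
Jon     1
Hana    1
Name: count, dtype: int64
reset_index():
  client  count
0   Omar      3
1    Max      2
2    Zoe      2
3   Ravi      1
4    Uma      1
5    Jon      1
6   Hana      1
take 6 rows with smallest count:
  client  count
3   Ravi      1
4    Uma      1
5    Jon      1
6   Hana      1
1    Max      2
2    Zoe      2
Hence 8.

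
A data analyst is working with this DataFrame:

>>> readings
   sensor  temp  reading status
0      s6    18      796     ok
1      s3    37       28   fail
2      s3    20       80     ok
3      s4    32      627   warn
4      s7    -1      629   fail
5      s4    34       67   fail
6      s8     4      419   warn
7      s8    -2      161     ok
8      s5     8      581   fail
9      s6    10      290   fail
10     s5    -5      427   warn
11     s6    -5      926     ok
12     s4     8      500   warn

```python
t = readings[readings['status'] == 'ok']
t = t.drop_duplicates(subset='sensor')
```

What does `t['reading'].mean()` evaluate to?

filter rows where status == 'ok':
   sensor  temp  reading status
0      s6    18      796     ok
2      s3    20       80     ok
7      s8    -2      161     ok
11     s6    -5      926     ok
drop duplicate sensor (keep=first):
  sensor  temp  reading status
0     s6    18      796     ok
2     s3    20       80     ok
7     s8    -2      161     ok
Then the mean of column 'reading': 345.666666667

345.666666667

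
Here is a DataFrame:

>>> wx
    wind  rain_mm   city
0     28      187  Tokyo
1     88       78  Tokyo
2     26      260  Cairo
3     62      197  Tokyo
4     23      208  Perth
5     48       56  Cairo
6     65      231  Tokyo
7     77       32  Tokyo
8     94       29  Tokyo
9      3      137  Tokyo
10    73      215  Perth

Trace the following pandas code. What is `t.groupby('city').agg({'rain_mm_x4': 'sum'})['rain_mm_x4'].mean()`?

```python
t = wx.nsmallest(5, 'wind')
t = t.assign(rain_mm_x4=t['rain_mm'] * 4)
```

1130.66666667

take 5 rows with smallest wind:
   wind  rain_mm   city
9     3      137  Tokyo
4    23      208  Perth
2    26      260  Cairo
0    28      187  Tokyo
5    48       56  Cairo
add column rain_mm_x4 = t['rain_mm'] * 4:
   wind  rain_mm   city  rain_mm_x4
9     3      137  Tokyo         548
4    23      208  Perth         832
2    26      260  Cairo        1040
0    28      187  Tokyo         748
5    48       56  Cairo         224
group by city, sum of rain_mm_x4:
       rain_mm_x4
city             
Cairo        1264
Perth         832
Tokyo        1296
Then the mean of column 'rain_mm_x4': 1130.66666667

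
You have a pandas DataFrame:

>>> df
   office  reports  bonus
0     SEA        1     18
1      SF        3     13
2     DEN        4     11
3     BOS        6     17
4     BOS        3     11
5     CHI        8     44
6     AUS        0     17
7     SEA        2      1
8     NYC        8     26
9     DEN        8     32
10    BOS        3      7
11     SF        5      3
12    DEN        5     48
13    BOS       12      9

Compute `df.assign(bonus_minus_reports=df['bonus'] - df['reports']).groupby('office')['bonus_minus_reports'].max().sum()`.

152

add column bonus_minus_reports = df['bonus'] - df['reports']:
   office  reports  bonus  bonus_minus_reports
0     SEA        1     18                   17
1      SF        3     13                   10
2     DEN        4     11                    7
3     BOS        6     17                   11
4     BOS        3     11                    8
5     CHI        8     44                   36
6     AUS        0     17                   17
7     SEA        2      1                   -1
8     NYC        8     26                   18
9     DEN        8     32                   24
10    BOS        3      7                    4
11     SF        5      3                   -2
12    DEN        5     48                   43
13    BOS       12      9                   -3
group by office, max of bonus_minus_reports:
office
AUS    17
BOS    11
CHI    36
DEN    43
NYC    18
SEA    17
SF     10
Name: bonus_minus_reports, dtype: int64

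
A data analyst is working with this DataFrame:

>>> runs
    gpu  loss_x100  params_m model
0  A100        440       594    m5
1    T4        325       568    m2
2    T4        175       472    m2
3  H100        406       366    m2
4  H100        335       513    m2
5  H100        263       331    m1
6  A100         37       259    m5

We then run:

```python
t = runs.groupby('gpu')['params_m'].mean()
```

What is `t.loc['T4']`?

group by gpu, mean of params_m:
gpu
A100    426.500000
H100    403.333333
T4      520.000000
Name: params_m, dtype: float64

520.0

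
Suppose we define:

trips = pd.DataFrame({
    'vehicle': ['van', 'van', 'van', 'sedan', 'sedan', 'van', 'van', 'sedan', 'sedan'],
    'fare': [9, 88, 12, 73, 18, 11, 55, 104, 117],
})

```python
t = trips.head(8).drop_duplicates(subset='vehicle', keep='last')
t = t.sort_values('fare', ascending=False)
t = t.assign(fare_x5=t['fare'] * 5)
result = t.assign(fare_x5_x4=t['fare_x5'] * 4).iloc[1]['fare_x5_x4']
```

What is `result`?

take first 8 rows:
  vehicle  fare
0     van     9
1     van    88
2     van    12
3   sedan    73
4   sedan    18
5     van    11
6     van    55
7   sedan   104
drop duplicate vehicle (keep=last):
  vehicle  fare
6     van    55
7   sedan   104
sort by fare descending:
  vehicle  fare
7   sedan   104
6     van    55
add column fare_x5 = t['fare'] * 5:
  vehicle  fare  fare_x5
7   sedan   104      520
6     van    55      275
add column fare_x5_x4 = t['fare_x5'] * 4:
  vehicle  fare  fare_x5  fare_x5_x4
7   sedan   104      520        2080
6     van    55      275        1100
value at position 1, column 'fare_x5_x4' → 1100

1100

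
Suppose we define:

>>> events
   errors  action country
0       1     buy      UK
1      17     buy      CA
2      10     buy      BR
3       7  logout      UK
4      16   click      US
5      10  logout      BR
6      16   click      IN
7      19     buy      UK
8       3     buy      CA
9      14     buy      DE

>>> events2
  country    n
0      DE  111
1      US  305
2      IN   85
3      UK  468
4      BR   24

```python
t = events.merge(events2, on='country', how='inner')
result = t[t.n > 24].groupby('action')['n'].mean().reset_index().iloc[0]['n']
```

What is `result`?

349.0

merge on 'country' (how='inner') → 8 rows:
   errors  action country    n
0       1     buy      UK  468
1      10     buy      BR   24
2       7  logout      UK  468
3      16   click      US  305
4      10  logout      BR   24
5      16   click      IN   85
6      19     buy      UK  468
7      14     buy      DE  111
filter rows where n > 24:
   errors  action country    n
0       1     buy      UK  468
2       7  logout      UK  468
3      16   click      US  305
5      16   click      IN   85
6      19     buy      UK  468
7      14     buy      DE  111
group by action, mean of n:
action
buy       349.0
click     195.0
logout    468.0
Name: n, dtype: float64
reset_index():
   action      n
0     buy  349.0
1   click  195.0
2  logout  468.0
Reading off the value at position 0, column 'n', we get 349.0.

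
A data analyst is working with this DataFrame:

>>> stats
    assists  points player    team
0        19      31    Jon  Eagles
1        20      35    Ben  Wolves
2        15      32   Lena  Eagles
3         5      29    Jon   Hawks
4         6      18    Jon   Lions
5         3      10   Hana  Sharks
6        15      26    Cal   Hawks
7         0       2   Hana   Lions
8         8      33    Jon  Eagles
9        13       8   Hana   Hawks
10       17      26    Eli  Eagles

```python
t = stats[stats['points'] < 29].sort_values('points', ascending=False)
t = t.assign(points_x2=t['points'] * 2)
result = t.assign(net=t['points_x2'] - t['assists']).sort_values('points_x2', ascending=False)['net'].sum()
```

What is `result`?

126

filter rows where points < 29:
    assists  points player    team
4         6      18    Jon   Lions
5         3      10   Hana  Sharks
6        15      26    Cal   Hawks
7         0       2   Hana   Lions
9        13       8   Hana   Hawks
10       17      26    Eli  Eagles
sort by points descending:
    assists  points player    team
6        15      26    Cal   Hawks
10       17      26    Eli  Eagles
4         6      18    Jon   Lions
5         3      10   Hana  Sharks
9        13       8   Hana   Hawks
7         0       2   Hana   Lions
add column points_x2 = t['points'] * 2:
    assists  points player    team  points_x2
6        15      26    Cal   Hawks         52
10       17      26    Eli  Eagles         52
4         6      18    Jon   Lions         36
5         3      10   Hana  Sharks         20
9        13       8   Hana   Hawks         16
7         0       2   Hana   Lions          4
add column net = t['points_x2'] - t['assists']:
    assists  points player    team  points_x2  net
6        15      26    Cal   Hawks         52   37
10       17      26    Eli  Eagles         52   35
4         6      18    Jon   Lions         36   30
5         3      10   Hana  Sharks         20   17
9        13       8   Hana   Hawks         16    3
7         0       2   Hana   Lions          4    4
sort by points_x2 descending:
    assists  points player    team  points_x2  net
6        15      26    Cal   Hawks         52   37
10       17      26    Eli  Eagles         52   35
4         6      18    Jon   Lions         36   30
5         3      10   Hana  Sharks         20   17
9        13       8   Hana   Hawks         16    3
7         0       2   Hana   Lions          4    4
sum of column 'net' → 126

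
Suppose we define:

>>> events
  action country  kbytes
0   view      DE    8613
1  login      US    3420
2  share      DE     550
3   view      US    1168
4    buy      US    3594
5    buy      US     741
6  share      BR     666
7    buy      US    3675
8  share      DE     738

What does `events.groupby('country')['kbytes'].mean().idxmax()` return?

DE

group by country, mean of kbytes:
country
BR     666.000000
DE    3300.333333
US    2519.600000
Name: kbytes, dtype: float64
Taking the label with the largest value gives DE.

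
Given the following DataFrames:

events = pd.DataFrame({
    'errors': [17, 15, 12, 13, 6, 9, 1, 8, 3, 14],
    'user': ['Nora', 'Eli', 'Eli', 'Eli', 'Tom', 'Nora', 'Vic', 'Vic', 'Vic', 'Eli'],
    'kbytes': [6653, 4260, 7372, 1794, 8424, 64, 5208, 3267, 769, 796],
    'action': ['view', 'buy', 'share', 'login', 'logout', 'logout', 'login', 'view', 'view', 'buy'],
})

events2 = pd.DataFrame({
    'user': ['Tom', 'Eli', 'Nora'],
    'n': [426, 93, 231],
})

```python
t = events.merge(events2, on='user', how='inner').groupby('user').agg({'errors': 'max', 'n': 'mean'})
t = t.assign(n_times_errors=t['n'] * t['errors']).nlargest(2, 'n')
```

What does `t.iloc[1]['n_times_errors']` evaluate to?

3927.0

merge on 'user' (how='inner') → 7 rows:
   errors  user  kbytes  action    n
0      17  Nora    6653    view  231
1      15   Eli    4260     buy   93
2      12   Eli    7372   share   93
3      13   Eli    1794   login   93
4       6   Tom    8424  logout  426
5       9  Nora      64  logout  231
6      14   Eli     796     buy   93
group by user: max(errors), mean(n):
      errors      n
user               
Eli       15   93.0
Nora      17  231.0
Tom        6  426.0
add column n_times_errors = t['n'] * t['errors']:
      errors      n  n_times_errors
user                               
Eli       15   93.0          1395.0
Nora      17  231.0          3927.0
Tom        6  426.0          2556.0
take 2 rows with largest n:
      errors      n  n_times_errors
user                               
Tom        6  426.0          2556.0
Nora      17  231.0          3927.0
value at position 1, column 'n_times_errors' → 3927.0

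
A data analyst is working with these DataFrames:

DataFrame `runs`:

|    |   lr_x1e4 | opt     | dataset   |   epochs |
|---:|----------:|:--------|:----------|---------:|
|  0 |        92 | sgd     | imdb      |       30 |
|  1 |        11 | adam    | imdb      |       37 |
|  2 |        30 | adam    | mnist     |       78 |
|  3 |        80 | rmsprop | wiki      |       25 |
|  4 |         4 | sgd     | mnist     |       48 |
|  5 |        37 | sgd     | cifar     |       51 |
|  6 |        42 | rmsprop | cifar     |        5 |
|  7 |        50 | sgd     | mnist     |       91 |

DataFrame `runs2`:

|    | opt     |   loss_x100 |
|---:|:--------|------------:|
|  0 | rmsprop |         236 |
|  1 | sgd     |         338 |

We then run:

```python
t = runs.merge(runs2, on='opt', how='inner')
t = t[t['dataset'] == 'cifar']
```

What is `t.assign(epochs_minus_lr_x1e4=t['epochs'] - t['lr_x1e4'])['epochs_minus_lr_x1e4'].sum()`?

merge on 'opt' (how='inner') → 6 rows:
   lr_x1e4      opt dataset  epochs  loss_x100
0       92      sgd    imdb      30        338
1       80  rmsprop    wiki      25        236
2        4      sgd   mnist      48        338
3       37      sgd   cifar      51        338
4       42  rmsprop   cifar       5        236
5       50      sgd   mnist      91        338
filter rows where dataset == 'cifar':
   lr_x1e4      opt dataset  epochs  loss_x100
3       37      sgd   cifar      51        338
4       42  rmsprop   cifar       5        236
add column epochs_minus_lr_x1e4 = t['epochs'] - t['lr_x1e4']:
   lr_x1e4      opt dataset  epochs  loss_x100  epochs_minus_lr_x1e4
3       37      sgd   cifar      51        338                    14
4       42  rmsprop   cifar       5        236                   -37

-23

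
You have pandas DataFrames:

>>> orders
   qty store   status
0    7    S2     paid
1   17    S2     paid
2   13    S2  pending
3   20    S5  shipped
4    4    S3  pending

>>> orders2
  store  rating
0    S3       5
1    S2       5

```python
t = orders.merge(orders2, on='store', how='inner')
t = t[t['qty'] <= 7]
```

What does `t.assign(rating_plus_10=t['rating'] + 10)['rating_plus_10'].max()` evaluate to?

15

merge on 'store' (how='inner') → 4 rows:
   qty store   status  rating
0    7    S2     paid       5
1   17    S2     paid       5
2   13    S2  pending       5
3    4    S3  pending       5
filter rows where qty <= 7:
   qty store   status  rating
0    7    S2     paid       5
3    4    S3  pending       5
add column rating_plus_10 = t['rating'] + 10:
   qty store   status  rating  rating_plus_10
0    7    S2     paid       5              15
3    4    S3  pending       5              15
Hence 15.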